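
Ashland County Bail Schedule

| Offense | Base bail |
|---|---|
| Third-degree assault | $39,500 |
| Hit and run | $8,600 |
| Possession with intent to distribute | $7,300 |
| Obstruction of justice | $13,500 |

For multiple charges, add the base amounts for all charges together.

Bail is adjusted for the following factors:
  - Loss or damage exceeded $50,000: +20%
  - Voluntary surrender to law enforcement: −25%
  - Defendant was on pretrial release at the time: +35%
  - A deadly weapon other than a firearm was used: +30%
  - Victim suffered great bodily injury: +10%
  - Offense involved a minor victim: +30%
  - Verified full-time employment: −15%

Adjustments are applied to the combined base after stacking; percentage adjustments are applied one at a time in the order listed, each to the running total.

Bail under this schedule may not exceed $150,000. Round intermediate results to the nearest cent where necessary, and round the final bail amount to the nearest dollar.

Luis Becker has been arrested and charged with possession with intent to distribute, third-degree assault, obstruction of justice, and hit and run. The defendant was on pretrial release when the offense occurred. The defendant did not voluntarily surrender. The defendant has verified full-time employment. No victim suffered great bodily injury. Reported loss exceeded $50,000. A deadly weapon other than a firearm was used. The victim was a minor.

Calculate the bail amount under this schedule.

Base amounts from the schedule: possession with intent to distribute $7,300; third-degree assault $39,500; obstruction of justice $13,500; hit and run $8,600.
Stacking rule: sum of all bases. $7,300 + $39,500 + $13,500 + $8,600 = $68,900.
Loss or damage exceeded $50,000 (+20%): $68,900 × 1.2 = $82,680.
Defendant was on pretrial release at the time (+35%): $82,680 × 1.35 = $111,618.
A deadly weapon other than a firearm was used (+30%): $111,618 × 1.3 = $145,103.40.
Offense involved a minor victim (+30%): $145,103.40 × 1.3 = $188,634.42.
Verified full-time employment (−15%): $188,634.42 × 0.85 = $160,339.26.
Result $160,339.26 exceeds the maximum of $150,000; bail is capped at $150,000.

$150,000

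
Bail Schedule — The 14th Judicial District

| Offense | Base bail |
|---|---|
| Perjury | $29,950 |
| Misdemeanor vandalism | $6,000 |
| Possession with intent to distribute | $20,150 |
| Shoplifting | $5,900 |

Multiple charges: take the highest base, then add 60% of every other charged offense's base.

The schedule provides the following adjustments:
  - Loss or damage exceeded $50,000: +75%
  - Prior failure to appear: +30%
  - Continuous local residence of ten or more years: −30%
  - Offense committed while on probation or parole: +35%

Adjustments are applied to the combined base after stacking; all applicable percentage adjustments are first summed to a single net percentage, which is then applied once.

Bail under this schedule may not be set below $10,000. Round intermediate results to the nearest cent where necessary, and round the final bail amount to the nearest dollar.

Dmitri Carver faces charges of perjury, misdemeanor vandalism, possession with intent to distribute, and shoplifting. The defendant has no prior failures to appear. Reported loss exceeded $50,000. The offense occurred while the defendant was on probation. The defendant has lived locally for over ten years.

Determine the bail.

$88,524

Base amounts from the schedule: perjury $29,950; misdemeanor vandalism $6,000; possession with intent to distribute $20,150; shoplifting $5,900.
Stacking rule: highest base plus 60% of each additional charge. Highest is perjury at $29,950. Additional: $6,000 × 60% = $3,600; $20,150 × 60% = $12,090; $5,900 × 60% = $3,540. Combined base = $29,950 + $19,230 = $49,180.
Net percentage adjustment: +75% −30% +35% = +80%. $49,180 × 1.8 = $88,524.
$88,524 is at or above the $10,000 minimum.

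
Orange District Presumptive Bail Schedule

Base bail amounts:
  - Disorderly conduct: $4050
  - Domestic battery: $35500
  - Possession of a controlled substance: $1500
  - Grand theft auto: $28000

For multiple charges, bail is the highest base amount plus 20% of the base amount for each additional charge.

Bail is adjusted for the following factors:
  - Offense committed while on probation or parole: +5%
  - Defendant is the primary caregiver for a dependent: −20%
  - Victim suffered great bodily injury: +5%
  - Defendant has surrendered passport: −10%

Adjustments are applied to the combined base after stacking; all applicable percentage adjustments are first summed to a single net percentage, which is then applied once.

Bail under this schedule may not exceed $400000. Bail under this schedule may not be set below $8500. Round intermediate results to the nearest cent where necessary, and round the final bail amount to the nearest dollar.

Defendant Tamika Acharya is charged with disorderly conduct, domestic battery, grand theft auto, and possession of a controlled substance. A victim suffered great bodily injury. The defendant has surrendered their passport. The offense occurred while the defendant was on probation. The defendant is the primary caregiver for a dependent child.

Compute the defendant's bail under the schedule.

$33768

Base amounts from the schedule: disorderly conduct $4050; domestic battery $35500; grand theft auto $28000; possession of a controlled substance $1500.
Stacking rule: highest base plus 20% of each additional charge. Highest is domestic battery at $35500. Additional: $4050 × 20% = $810; $28000 × 20% = $5600; $1500 × 20% = $300. Combined base = $35500 + $6710 = $42210.
Net percentage adjustment: +5% −20% +5% −10% = −20%. $42210 × 0.8 = $33768.
$33768 is within the $400000 maximum.
$33768 is at or above the $8500 minimum.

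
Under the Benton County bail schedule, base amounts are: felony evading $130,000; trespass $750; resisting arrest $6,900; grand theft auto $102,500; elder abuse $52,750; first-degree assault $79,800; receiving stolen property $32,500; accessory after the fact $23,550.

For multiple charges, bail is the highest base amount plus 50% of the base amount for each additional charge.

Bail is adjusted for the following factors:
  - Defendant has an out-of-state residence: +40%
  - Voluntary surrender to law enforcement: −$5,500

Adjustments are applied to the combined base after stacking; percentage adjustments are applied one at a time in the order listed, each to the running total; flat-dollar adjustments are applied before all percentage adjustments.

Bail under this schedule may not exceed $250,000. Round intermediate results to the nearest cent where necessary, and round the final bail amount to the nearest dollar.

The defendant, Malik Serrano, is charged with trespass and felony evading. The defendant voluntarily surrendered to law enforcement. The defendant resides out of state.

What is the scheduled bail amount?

$174,825

Base amounts from the schedule: trespass $750; felony evading $130,000.
Stacking rule: highest base plus 50% of each additional charge. Highest is felony evading at $130,000. Additional: $750 × 50% = $375. Combined base = $130,000 + $375 = $130,375.
Voluntary surrender to law enforcement (−$5,500 flat): $130,375 − $5,500 = $124,875.
Defendant has an out-of-state residence (+40%): $124,875 × 1.4 = $174,825.
$174,825 is within the $250,000 maximum.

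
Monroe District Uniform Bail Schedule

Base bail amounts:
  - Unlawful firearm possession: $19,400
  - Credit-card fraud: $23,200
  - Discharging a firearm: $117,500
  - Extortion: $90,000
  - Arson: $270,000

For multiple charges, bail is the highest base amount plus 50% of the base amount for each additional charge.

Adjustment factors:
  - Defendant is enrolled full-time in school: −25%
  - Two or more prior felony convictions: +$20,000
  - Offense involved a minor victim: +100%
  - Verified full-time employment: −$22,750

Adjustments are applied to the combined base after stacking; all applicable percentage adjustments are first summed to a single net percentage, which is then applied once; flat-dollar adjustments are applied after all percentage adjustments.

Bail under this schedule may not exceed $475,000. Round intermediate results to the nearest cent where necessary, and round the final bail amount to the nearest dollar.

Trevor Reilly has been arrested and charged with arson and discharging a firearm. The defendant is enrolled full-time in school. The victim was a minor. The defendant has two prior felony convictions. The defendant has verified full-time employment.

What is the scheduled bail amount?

Base amounts from the schedule: arson $270,000; discharging a firearm $117,500.
Stacking rule: highest base plus 50% of each additional charge. Highest is arson at $270,000. Additional: $117,500 × 50% = $58,750. Combined base = $270,000 + $58,750 = $328,750.
Net percentage adjustment: −25% +100% = +75%. $328,750 × 1.75 = $575,312.50.
Two or more prior felony convictions (+$20,000 flat): $575,312.50 + $20,000 = $595,312.50.
Verified full-time employment (−$22,750 flat): $595,312.50 − $22,750 = $572,562.50.
Result $572,562.50 exceeds the maximum of $475,000; bail is capped at $475,000.

$475,000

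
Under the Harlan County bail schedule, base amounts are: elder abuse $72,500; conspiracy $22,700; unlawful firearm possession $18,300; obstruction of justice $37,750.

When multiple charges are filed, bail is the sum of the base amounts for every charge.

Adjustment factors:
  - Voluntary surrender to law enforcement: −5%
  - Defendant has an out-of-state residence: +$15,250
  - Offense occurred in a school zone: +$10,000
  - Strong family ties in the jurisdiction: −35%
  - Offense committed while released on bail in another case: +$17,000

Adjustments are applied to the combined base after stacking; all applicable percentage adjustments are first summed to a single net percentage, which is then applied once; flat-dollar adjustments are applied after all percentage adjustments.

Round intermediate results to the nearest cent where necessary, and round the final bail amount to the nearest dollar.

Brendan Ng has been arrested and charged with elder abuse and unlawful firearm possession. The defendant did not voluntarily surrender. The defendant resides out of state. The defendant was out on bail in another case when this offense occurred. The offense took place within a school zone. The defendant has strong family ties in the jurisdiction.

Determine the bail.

Base amounts from the schedule: elder abuse $72,500; unlawful firearm possession $18,300.
Stacking rule: sum of all bases. $72,500 + $18,300 = $90,800.
Strong family ties in the jurisdiction (−35%): $90,800 × 0.65 = $59,020.
Defendant has an out-of-state residence (+$15,250 flat): $59,020 + $15,250 = $74,270.
Offense occurred in a school zone (+$10,000 flat): $74,270 + $10,000 = $84,270.
Offense committed while released on bail in another case (+$17,000 flat): $84,270 + $17,000 = $101,270.

$101,270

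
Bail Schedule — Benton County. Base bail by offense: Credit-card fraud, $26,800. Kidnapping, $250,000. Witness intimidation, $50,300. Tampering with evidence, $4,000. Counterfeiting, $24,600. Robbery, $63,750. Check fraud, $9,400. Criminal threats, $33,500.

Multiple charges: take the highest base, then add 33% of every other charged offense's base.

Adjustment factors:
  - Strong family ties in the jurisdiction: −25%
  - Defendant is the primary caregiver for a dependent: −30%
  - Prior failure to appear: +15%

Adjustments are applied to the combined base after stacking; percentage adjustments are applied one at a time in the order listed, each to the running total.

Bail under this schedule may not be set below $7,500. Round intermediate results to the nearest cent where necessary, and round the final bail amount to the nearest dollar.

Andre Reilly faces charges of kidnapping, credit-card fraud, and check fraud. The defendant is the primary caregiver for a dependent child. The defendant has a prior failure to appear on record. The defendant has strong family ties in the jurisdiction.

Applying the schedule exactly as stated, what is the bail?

Base amounts from the schedule: kidnapping $250,000; credit-card fraud $26,800; check fraud $9,400.
Stacking rule: highest base plus 33% of each additional charge. Highest is kidnapping at $250,000. Additional: $26,800 × 33% = $8,844; $9,400 × 33% = $3,102. Combined base = $250,000 + $11,946 = $261,946.
Strong family ties in the jurisdiction (−25%): $261,946 × 0.75 = $196,459.50.
Defendant is the primary caregiver for a dependent (−30%): $196,459.50 × 0.7 = $137,521.65.
Prior failure to appear (+15%): $137,521.65 × 1.15 = $158,149.90.
$158,149.90 is at or above the $7,500 minimum.
Rounded to the nearest dollar: $158,150.

$158,150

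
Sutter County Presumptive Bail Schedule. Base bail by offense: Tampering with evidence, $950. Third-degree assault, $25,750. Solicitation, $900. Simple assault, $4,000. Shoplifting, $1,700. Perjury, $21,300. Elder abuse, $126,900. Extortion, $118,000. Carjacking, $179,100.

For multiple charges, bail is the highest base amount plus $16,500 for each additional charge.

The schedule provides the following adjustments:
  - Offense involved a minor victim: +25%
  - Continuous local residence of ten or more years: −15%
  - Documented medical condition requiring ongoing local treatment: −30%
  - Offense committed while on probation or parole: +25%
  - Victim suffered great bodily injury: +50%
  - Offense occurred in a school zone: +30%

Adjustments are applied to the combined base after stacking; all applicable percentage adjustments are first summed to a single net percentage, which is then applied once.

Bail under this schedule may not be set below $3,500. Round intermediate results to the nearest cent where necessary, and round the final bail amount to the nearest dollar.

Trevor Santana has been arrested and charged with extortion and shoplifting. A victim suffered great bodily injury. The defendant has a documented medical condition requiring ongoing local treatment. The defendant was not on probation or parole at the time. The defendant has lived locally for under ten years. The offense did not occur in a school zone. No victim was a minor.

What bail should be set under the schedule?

$161,400

Base amounts from the schedule: extortion $118,000; shoplifting $1,700.
Stacking rule: highest base plus $16,500 per additional charge. Highest is extortion at $118,000; 1 additional charge → +$16,500. Combined base = $134,500.
Net percentage adjustment: −30% +50% = +20%. $134,500 × 1.2 = $161,400.
$161,400 is at or above the $3,500 minimum.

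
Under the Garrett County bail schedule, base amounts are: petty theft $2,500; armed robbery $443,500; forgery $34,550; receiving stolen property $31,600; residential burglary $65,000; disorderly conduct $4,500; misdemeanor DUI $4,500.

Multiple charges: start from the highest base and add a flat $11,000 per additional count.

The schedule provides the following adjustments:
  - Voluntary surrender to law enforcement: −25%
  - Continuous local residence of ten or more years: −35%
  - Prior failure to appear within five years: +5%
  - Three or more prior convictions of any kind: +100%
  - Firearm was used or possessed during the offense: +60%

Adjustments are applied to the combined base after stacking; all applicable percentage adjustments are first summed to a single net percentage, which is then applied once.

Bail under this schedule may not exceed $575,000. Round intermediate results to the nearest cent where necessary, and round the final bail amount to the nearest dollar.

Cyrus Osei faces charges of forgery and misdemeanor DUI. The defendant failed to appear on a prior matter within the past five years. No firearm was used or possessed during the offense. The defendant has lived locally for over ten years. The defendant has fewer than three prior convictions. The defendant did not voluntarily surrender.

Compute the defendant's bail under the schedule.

$31,885

Base amounts from the schedule: forgery $34,550; misdemeanor DUI $4,500.
Stacking rule: highest base plus $11,000 per additional charge. Highest is forgery at $34,550; 1 additional charge → +$11,000. Combined base = $45,550.
Net percentage adjustment: −35% +5% = −30%. $45,550 × 0.7 = $31,885.
$31,885 is within the $575,000 maximum.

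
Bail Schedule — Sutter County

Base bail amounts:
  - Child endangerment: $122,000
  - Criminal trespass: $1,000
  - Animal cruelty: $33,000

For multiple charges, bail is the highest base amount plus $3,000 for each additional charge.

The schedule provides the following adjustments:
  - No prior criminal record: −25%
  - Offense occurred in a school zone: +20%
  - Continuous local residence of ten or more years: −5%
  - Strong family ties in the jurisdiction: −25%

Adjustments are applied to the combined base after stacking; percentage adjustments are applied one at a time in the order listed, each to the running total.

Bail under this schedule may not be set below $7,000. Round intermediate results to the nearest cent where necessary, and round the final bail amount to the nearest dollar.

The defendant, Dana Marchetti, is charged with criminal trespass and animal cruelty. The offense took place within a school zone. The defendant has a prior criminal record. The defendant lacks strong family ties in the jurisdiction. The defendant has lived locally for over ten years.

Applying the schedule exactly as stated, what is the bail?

Base amounts from the schedule: criminal trespass $1,000; animal cruelty $33,000.
Stacking rule: highest base plus $3,000 per additional charge. Highest is animal cruelty at $33,000; 1 additional charge → +$3,000. Combined base = $36,000.
Offense occurred in a school zone (+20%): $36,000 × 1.2 = $43,200.
Continuous local residence of ten or more years (−5%): $43,200 × 0.95 = $41,040.
$41,040 is at or above the $7,000 minimum.

$41,040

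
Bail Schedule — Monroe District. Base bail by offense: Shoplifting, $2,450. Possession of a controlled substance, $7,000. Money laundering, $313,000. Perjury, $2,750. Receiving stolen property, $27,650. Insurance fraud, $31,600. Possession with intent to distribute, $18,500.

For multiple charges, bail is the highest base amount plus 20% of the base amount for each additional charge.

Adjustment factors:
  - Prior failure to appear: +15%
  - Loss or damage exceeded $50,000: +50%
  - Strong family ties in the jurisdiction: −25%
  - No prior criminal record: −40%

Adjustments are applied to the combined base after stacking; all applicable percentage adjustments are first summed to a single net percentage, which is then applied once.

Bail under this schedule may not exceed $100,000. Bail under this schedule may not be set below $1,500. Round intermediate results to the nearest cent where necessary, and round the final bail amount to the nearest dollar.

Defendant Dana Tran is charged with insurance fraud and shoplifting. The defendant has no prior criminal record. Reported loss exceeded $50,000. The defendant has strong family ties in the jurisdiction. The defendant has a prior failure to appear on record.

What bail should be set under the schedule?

$32,090

Base amounts from the schedule: insurance fraud $31,600; shoplifting $2,450.
Stacking rule: highest base plus 20% of each additional charge. Highest is insurance fraud at $31,600. Additional: $2,450 × 20% = $490. Combined base = $31,600 + $490 = $32,090.
Net percentage adjustment: +15% +50% −25% −40% = +0%. $32,090 × 1 = $32,090.
$32,090 is within the $100,000 maximum.
$32,090 is at or above the $1,500 minimum.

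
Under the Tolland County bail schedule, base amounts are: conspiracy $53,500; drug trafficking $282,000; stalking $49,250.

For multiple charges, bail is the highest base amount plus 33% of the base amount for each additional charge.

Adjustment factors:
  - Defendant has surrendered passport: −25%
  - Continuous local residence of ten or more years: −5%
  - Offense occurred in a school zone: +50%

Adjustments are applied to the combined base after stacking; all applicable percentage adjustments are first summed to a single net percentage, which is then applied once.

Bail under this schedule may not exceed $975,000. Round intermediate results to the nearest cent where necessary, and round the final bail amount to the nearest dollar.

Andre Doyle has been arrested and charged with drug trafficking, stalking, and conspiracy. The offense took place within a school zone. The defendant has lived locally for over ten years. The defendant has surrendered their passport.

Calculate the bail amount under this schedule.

Base amounts from the schedule: drug trafficking $282,000; stalking $49,250; conspiracy $53,500.
Stacking rule: highest base plus 33% of each additional charge. Highest is drug trafficking at $282,000. Additional: $49,250 × 33% = $16,252.50; $53,500 × 33% = $17,655. Combined base = $282,000 + $33,907.50 = $315,907.50.
Net percentage adjustment: −25% −5% +50% = +20%. $315,907.50 × 1.2 = $379,089.
$379,089 is within the $975,000 maximum.

$379,089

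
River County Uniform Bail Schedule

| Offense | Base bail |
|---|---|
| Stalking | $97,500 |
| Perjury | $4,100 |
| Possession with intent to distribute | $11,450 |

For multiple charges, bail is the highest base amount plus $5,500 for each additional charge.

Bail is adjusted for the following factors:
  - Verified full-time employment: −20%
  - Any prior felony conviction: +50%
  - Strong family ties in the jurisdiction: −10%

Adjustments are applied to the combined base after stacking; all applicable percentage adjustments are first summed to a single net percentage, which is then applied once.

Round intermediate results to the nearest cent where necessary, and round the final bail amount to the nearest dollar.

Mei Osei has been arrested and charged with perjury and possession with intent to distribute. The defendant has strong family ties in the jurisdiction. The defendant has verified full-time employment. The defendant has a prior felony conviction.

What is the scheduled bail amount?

$20,340

Base amounts from the schedule: perjury $4,100; possession with intent to distribute $11,450.
Stacking rule: highest base plus $5,500 per additional charge. Highest is possession with intent to distribute at $11,450; 1 additional charge → +$5,500. Combined base = $16,950.
Net percentage adjustment: −20% +50% −10% = +20%. $16,950 × 1.2 = $20,340.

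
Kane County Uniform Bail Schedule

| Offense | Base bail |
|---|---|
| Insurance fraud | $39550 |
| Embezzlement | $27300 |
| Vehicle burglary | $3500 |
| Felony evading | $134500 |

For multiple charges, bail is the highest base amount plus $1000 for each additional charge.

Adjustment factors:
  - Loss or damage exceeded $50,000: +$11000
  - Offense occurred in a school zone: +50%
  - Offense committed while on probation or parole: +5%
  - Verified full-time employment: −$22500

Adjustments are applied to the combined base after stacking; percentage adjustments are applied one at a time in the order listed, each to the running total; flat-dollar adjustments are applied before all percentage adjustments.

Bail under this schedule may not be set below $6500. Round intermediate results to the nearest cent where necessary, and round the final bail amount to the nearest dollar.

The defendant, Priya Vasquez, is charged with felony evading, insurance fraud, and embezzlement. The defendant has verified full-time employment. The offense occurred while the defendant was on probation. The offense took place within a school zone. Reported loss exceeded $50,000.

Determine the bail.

Base amounts from the schedule: felony evading $134500; insurance fraud $39550; embezzlement $27300.
Stacking rule: highest base plus $1000 per additional charge. Highest is felony evading at $134500; 2 additional charges → +$2000. Combined base = $136500.
Loss or damage exceeded $50,000 (+$11000 flat): $136500 + $11000 = $147500.
Verified full-time employment (−$22500 flat): $147500 − $22500 = $125000.
Offense occurred in a school zone (+50%): $125000 × 1.5 = $187500.
Offense committed while on probation or parole (+5%): $187500 × 1.05 = $196875.
$196875 is at or above the $6500 minimum.

$196875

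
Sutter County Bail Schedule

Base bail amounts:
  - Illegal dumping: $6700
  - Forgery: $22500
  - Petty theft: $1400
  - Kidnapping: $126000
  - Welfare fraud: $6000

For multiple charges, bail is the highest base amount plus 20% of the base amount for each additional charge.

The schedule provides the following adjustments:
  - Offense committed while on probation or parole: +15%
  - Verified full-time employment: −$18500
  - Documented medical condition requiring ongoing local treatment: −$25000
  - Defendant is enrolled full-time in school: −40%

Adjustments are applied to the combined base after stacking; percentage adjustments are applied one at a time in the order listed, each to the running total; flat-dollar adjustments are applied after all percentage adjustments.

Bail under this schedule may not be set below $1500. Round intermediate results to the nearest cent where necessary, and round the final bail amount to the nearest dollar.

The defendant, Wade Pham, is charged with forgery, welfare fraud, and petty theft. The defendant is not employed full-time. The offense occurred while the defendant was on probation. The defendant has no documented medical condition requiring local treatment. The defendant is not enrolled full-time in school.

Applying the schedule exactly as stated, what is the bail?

Base amounts from the schedule: forgery $22500; welfare fraud $6000; petty theft $1400.
Stacking rule: highest base plus 20% of each additional charge. Highest is forgery at $22500. Additional: $6000 × 20% = $1200; $1400 × 20% = $280. Combined base = $22500 + $1480 = $23980.
Offense committed while on probation or parole (+15%): $23980 × 1.15 = $27577.
$27577 is at or above the $1500 minimum.

$27577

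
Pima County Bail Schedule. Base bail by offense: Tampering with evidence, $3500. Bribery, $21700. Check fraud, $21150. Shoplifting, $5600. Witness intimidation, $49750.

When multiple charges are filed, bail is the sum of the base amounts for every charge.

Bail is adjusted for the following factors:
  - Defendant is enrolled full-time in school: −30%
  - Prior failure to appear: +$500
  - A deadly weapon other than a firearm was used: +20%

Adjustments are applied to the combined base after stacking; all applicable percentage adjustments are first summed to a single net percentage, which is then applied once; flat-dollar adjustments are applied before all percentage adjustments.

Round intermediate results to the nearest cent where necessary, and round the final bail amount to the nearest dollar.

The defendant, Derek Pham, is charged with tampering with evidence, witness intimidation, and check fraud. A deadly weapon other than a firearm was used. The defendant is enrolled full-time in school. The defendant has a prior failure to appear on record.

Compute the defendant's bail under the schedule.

$67410

Base amounts from the schedule: tampering with evidence $3500; witness intimidation $49750; check fraud $21150.
Stacking rule: sum of all bases. $3500 + $49750 + $21150 = $74400.
Prior failure to appear (+$500 flat): $74400 + $500 = $74900.
Net percentage adjustment: −30% +20% = −10%. $74900 × 0.9 = $67410.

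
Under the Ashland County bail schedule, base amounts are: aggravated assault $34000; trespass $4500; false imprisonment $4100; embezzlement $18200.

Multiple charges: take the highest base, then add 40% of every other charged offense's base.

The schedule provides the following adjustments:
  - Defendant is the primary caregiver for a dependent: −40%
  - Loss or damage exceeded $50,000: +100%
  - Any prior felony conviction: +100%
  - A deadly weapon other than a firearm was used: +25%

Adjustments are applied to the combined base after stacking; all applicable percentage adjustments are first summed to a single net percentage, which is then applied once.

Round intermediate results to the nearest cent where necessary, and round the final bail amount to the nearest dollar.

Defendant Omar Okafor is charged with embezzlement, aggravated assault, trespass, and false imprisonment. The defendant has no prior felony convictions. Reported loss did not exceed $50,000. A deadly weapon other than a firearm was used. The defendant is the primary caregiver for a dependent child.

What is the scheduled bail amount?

Base amounts from the schedule: embezzlement $18200; aggravated assault $34000; trespass $4500; false imprisonment $4100.
Stacking rule: highest base plus 40% of each additional charge. Highest is aggravated assault at $34000. Additional: $18200 × 40% = $7280; $4500 × 40% = $1800; $4100 × 40% = $1640. Combined base = $34000 + $10720 = $44720.
Net percentage adjustment: −40% +25% = −15%. $44720 × 0.85 = $38012.

$38012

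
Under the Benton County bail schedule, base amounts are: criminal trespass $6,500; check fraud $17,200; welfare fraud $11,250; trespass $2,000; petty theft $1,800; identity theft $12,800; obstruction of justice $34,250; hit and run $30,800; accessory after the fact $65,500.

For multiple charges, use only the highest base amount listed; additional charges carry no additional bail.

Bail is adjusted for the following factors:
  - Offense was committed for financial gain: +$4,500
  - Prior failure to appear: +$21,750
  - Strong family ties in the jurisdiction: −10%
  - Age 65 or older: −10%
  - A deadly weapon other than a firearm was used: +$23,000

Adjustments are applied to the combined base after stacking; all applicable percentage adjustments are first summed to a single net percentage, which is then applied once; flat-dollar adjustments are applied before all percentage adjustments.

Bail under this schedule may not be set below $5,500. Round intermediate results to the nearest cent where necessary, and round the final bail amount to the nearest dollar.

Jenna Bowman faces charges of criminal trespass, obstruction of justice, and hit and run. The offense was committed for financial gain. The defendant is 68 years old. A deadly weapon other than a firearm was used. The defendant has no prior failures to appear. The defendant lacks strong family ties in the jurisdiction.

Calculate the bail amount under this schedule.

Base amounts from the schedule: criminal trespass $6,500; obstruction of justice $34,250; hit and run $30,800.
Stacking rule: use the highest base only. Highest is obstruction of justice at $34,250. Combined base = $34,250.
Offense was committed for financial gain (+$4,500 flat): $34,250 + $4,500 = $38,750.
A deadly weapon other than a firearm was used (+$23,000 flat): $38,750 + $23,000 = $61,750.
Age 65 or older (−10%): $61,750 × 0.9 = $55,575.
$55,575 is at or above the $5,500 minimum.

$55,575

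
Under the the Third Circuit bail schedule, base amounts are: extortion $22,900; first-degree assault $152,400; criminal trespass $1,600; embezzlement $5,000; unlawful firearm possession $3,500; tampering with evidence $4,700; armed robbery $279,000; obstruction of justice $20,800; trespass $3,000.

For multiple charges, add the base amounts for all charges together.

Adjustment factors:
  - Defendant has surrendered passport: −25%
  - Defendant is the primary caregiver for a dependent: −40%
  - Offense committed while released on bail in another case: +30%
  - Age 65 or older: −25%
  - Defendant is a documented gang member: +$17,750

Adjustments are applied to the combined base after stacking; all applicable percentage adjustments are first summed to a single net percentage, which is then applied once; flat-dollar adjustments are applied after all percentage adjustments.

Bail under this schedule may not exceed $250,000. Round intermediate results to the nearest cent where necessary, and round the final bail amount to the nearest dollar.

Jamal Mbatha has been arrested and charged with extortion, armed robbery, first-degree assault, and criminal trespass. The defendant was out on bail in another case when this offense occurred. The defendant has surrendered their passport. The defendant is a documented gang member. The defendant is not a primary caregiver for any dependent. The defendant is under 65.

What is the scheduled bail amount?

$250,000

Base amounts from the schedule: extortion $22,900; armed robbery $279,000; first-degree assault $152,400; criminal trespass $1,600.
Stacking rule: sum of all bases. $22,900 + $279,000 + $152,400 + $1,600 = $455,900.
Net percentage adjustment: −25% +30% = +5%. $455,900 × 1.05 = $478,695.
Defendant is a documented gang member (+$17,750 flat): $478,695 + $17,750 = $496,445.
Result $496,445 exceeds the maximum of $250,000; bail is capped at $250,000.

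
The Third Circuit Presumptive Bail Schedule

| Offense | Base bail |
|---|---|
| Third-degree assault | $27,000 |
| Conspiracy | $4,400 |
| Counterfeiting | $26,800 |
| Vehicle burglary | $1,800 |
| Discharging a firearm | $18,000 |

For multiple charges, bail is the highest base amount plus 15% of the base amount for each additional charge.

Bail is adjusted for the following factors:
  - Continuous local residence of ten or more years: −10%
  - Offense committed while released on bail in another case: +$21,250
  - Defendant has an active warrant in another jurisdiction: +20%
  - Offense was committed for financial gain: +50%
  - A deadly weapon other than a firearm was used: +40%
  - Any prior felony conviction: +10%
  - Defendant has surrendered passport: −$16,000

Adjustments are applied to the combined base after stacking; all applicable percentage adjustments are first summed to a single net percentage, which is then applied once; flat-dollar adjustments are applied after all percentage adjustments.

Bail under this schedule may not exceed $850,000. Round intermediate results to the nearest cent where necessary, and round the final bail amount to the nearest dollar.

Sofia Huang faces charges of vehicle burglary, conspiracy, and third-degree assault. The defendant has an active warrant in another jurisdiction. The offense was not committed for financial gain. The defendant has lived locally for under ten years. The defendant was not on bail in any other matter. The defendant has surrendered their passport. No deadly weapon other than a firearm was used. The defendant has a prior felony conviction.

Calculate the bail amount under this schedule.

$20,309

Base amounts from the schedule: vehicle burglary $1,800; conspiracy $4,400; third-degree assault $27,000.
Stacking rule: highest base plus 15% of each additional charge. Highest is third-degree assault at $27,000. Additional: $1,800 × 15% = $270; $4,400 × 15% = $660. Combined base = $27,000 + $930 = $27,930.
Net percentage adjustment: +20% +10% = +30%. $27,930 × 1.3 = $36,309.
Defendant has surrendered passport (−$16,000 flat): $36,309 − $16,000 = $20,309.
$20,309 is within the $850,000 maximum.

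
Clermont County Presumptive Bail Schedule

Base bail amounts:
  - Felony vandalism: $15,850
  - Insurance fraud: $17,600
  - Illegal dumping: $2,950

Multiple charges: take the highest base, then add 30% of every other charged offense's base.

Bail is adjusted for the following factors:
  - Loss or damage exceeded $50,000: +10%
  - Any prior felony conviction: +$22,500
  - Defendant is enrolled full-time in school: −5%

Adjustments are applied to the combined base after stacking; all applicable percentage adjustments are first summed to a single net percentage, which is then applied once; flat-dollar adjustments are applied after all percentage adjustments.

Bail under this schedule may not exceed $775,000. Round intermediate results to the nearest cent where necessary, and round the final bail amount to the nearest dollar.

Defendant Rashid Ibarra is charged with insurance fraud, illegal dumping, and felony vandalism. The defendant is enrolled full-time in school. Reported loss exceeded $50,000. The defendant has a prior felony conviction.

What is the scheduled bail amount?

$46,902

Base amounts from the schedule: insurance fraud $17,600; illegal dumping $2,950; felony vandalism $15,850.
Stacking rule: highest base plus 30% of each additional charge. Highest is insurance fraud at $17,600. Additional: $2,950 × 30% = $885; $15,850 × 30% = $4,755. Combined base = $17,600 + $5,640 = $23,240.
Net percentage adjustment: +10% −5% = +5%. $23,240 × 1.05 = $24,402.
Any prior felony conviction (+$22,500 flat): $24,402 + $22,500 = $46,902.
$46,902 is within the $775,000 maximum.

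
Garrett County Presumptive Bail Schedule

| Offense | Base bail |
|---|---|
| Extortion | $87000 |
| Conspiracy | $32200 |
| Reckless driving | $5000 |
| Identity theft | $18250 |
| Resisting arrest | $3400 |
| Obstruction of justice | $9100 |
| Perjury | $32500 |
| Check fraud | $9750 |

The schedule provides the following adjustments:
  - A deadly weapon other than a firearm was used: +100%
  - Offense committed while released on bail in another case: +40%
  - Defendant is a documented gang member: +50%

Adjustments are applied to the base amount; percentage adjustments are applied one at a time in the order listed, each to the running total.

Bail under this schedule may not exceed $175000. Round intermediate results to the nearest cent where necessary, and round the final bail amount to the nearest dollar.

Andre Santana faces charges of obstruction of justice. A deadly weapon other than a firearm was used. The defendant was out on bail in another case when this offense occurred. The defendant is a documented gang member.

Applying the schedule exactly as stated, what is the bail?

$38220

Base amounts from the schedule: obstruction of justice $9100.
Single charge. Combined base = $9100.
A deadly weapon other than a firearm was used (+100%): $9100 × 2 = $18200.
Offense committed while released on bail in another case (+40%): $18200 × 1.4 = $25480.
Defendant is a documented gang member (+50%): $25480 × 1.5 = $38220.
$38220 is within the $175000 maximum.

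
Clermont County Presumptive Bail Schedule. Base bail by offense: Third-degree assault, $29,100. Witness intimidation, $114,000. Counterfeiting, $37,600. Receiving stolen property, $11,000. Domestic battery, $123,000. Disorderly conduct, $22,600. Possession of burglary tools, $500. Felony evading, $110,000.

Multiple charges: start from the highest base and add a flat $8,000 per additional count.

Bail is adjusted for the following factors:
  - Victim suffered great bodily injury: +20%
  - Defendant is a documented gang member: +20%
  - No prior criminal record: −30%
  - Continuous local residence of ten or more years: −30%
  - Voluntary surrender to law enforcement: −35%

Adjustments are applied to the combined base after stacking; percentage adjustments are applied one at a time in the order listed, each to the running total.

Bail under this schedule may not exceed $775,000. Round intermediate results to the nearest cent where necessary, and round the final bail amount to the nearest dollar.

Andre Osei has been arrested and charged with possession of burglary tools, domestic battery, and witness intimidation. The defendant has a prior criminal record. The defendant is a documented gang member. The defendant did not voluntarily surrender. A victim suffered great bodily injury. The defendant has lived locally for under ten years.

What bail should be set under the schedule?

Base amounts from the schedule: possession of burglary tools $500; domestic battery $123,000; witness intimidation $114,000.
Stacking rule: highest base plus $8,000 per additional charge. Highest is domestic battery at $123,000; 2 additional charges → +$16,000. Combined base = $139,000.
Victim suffered great bodily injury (+20%): $139,000 × 1.2 = $166,800.
Defendant is a documented gang member (+20%): $166,800 × 1.2 = $200,160.
$200,160 is within the $775,000 maximum.

$200,160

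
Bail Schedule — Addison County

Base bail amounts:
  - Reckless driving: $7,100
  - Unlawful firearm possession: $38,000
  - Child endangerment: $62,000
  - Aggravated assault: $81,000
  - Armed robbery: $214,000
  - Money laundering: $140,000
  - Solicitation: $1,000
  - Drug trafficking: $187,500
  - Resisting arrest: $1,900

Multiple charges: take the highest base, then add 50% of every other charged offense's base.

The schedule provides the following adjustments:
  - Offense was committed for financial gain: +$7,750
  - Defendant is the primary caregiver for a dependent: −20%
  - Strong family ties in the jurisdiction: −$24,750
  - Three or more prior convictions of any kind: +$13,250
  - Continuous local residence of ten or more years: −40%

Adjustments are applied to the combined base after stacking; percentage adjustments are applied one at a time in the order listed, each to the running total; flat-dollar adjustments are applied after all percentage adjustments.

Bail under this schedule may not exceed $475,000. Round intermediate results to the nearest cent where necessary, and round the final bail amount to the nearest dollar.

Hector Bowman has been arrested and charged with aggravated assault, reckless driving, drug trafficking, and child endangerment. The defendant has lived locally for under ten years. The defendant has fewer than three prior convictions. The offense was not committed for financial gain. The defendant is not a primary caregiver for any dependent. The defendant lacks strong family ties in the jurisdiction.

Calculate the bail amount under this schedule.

Base amounts from the schedule: aggravated assault $81,000; reckless driving $7,100; drug trafficking $187,500; child endangerment $62,000.
Stacking rule: highest base plus 50% of each additional charge. Highest is drug trafficking at $187,500. Additional: $81,000 × 50% = $40,500; $7,100 × 50% = $3,550; $62,000 × 50% = $31,000. Combined base = $187,500 + $75,050 = $262,550.
No adjustment factors apply to this defendant.
$262,550 is within the $475,000 maximum.

$262,550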